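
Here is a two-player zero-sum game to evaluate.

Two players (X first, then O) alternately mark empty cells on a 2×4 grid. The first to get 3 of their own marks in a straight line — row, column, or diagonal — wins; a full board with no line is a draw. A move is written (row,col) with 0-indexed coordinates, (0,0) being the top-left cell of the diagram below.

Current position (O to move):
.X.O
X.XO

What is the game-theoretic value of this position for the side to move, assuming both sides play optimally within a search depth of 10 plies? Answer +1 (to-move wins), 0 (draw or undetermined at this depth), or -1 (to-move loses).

value(.X.O/X.XO, O) = 0

ply 1, O at .X.O/X.XO | (0,0)=-1→OX.O/X.XO; (0,2)=-1→.XOO/X.XO; (1,1)=+0→.X.O/XOXO*
ply 2, X at .X.O/XOXO | (0,0)=+0→XX.O/XOXO*; (0,2)=+0→.XXO/XOXO
ply 3, O at XX.O/XOXO | (0,2)=+0→XXOO/XOXO*
ply 4: XXOO/XOXO is terminal +0 (X); from .X.O/X.XO depth 10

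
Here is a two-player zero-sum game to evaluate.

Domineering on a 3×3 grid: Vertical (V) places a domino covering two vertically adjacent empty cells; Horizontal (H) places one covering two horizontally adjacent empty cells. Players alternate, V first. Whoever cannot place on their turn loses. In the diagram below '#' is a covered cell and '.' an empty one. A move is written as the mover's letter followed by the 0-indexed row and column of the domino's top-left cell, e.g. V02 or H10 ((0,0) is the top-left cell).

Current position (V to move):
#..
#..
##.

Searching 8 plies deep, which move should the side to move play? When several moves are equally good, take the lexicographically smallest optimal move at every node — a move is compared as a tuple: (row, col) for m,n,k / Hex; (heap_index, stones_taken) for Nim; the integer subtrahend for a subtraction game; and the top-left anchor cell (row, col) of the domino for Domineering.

ply 1, V at #../#../##. | V01=+1→##./##./##.*; V02=+1→#.#/#.#/##.; V12=-1→#../#.#/###
ply 2: ##./##./##. is terminal -1 (H); from #../#../##. depth 8

V's best at [#../#../##.]: V01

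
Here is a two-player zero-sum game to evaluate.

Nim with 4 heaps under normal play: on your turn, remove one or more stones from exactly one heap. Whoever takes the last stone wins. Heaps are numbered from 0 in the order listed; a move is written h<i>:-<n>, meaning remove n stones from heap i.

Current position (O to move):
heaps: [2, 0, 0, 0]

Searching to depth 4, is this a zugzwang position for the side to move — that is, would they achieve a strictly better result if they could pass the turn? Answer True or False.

zugzwang((2,0,0,0), O) = False

p1 O@[(2,0,0,0)]: h0:-1[(1,0,0,0)]-1 h0:-2[(0,0,0,0)]+1*
p2 X@[(0,0,0,0)] terminal -1; root [(2,0,0,0)] d4
suppose O passes — search the same position with X to move:
pass> p1 X@[(2,0,0,0)]: h0:-1[(1,0,0,0)]-1 h0:-2[(0,0,0,0)]+1*
pass> p2 O@[(0,0,0,0)] terminal -1; root [(2,0,0,0)] d4
for O: play +1, pass -1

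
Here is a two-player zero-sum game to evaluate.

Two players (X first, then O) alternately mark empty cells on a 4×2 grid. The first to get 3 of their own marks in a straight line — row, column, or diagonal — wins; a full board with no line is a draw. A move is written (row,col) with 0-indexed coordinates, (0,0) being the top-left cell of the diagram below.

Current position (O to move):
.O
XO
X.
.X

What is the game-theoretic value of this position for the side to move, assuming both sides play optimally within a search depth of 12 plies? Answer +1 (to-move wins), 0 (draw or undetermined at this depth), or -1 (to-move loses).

value(.O/XO/X./.X, O) = +1

ply 1, O at .O/XO/X./.X | (0,0)=-1→OO/XO/X./.X; (2,1)=+1→.O/XO/XO/.X*; (3,0)=-1→.O/XO/X./OX
ply 2: .O/XO/XO/.X is terminal -1 (X); from .O/XO/X./.X depth 12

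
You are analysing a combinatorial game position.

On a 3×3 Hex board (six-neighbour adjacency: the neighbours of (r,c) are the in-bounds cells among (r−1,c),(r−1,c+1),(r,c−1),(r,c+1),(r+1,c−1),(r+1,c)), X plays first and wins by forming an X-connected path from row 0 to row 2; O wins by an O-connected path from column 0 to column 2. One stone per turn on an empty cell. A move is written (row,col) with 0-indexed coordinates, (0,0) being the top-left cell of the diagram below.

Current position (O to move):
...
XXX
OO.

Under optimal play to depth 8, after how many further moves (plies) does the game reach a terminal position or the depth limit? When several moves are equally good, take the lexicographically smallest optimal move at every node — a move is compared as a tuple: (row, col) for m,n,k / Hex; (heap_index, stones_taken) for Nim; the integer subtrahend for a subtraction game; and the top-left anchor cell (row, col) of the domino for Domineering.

ply 1, O at .../XXX/OO. | (0,0)=-1→O../XXX/OO.; (0,1)=-1→.O./XXX/OO.; (0,2)=-1→..O/XXX/OO.; (2,2)=+1→.../XXX/OOO*
ply 2: .../XXX/OOO is terminal -1 (X); from .../XXX/OO. depth 8

PV length from [.../XXX/OO.]: 1 ply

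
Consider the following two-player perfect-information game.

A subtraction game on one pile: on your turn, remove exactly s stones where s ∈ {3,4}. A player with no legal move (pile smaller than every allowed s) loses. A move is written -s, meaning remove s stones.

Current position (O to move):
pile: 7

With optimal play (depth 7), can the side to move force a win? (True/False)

O winning at [7]: False

[7] O move#1: -3:-1/4*, -4:-1/3
[4] X move#2: -3:+1/1*, -4:+1/0
[1] end (terminal -1, O#3); searched 7 to 7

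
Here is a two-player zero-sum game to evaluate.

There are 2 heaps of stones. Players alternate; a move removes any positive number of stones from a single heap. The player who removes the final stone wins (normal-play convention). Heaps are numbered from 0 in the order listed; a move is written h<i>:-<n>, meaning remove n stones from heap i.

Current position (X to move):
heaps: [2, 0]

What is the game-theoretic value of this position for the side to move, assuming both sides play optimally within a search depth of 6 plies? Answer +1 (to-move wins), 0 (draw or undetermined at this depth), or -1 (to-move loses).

ply 1, X at (2,0) | h0:-1=-1→(1,0); h0:-2=+1→(0,0)*
ply 2: (0,0) is terminal -1 (O); from (2,0) depth 6

value((2,0), X) = +1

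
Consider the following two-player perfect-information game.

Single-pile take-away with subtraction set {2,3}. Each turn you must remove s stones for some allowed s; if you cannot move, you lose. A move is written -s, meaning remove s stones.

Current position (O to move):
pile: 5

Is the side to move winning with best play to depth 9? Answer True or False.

O winning at [5]: False

[5] O move#1: -2:-1/3*, -3:-1/2
[3] X move#2: -2:+1/1*, -3:+1/0
[1] end (terminal -1, O#3); searched 5 to 9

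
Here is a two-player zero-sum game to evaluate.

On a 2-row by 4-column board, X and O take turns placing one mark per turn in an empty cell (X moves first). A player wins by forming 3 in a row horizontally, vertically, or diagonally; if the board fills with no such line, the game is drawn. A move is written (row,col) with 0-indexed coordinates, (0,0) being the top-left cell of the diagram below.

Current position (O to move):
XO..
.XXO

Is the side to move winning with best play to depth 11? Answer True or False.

O winning at [XO../.XXO]: False

[XO../.XXO] O move#1: (0,2):-1/XOO./.XXO, (0,3):-1/XO.O/.XXO, (1,0):+0/XO../OXXO*
[XO../OXXO] X move#2: (0,2):+0/XOX./OXXO*, (0,3):+0/XO.X/OXXO
[XOX./OXXO] O move#3: (0,3):+0/XOXO/OXXO*
[XOXO/OXXO] end (terminal +0, X#4); searched XO../.XXO to 11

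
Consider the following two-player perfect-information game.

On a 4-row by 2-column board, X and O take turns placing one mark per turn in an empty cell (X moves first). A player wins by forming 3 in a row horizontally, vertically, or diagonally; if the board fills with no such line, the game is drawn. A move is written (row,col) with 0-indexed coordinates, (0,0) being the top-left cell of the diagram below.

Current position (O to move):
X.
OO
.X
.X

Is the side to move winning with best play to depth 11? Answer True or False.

[X./OO/.X/.X] O move#1: (0,1):+0/XO/OO/.X/.X*, (2,0):+0/X./OO/OX/.X, (3,0):+0/X./OO/.X/OX
[XO/OO/.X/.X] X move#2: (2,0):+0/XO/OO/XX/.X*, (3,0):+0/XO/OO/.X/XX
[XO/OO/XX/.X] O move#3: (3,0):+0/XO/OO/XX/OX*
[XO/OO/XX/OX] end (terminal +0, X#4); searched X./OO/.X/.X to 11

O winning at [X./OO/.X/.X]: False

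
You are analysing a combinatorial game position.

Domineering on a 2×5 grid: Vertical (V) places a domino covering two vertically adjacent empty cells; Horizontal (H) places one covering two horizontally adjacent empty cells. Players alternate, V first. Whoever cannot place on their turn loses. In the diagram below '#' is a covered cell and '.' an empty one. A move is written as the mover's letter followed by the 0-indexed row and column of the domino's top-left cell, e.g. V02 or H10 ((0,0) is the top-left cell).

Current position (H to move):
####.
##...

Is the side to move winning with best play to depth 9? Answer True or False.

ply 1, H at ####./##... | H12=-1→####./####.; H13=+1→####./##.##*
ply 2: ####./##.## is terminal -1 (V); from ####./##... depth 9

H winning at [####./##...]: True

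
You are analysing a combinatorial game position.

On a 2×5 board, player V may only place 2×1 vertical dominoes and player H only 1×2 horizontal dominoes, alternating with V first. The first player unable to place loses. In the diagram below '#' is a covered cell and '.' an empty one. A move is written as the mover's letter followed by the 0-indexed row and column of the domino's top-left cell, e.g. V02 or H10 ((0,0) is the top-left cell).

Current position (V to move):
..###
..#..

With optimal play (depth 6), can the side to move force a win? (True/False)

[..###/..#..] V move#1: V00:+1/#.###/#.#..*, V01:+1/.####/.##..
[#.###/#.#..] H move#2: H13:-1/#.###/#.###*
[#.###/#.###] V move#3: V01:+1/#####/#####*
[#####/#####] end (terminal -1, H#4); searched ..###/..#.. to 6

V winning at [..###/..#..]: True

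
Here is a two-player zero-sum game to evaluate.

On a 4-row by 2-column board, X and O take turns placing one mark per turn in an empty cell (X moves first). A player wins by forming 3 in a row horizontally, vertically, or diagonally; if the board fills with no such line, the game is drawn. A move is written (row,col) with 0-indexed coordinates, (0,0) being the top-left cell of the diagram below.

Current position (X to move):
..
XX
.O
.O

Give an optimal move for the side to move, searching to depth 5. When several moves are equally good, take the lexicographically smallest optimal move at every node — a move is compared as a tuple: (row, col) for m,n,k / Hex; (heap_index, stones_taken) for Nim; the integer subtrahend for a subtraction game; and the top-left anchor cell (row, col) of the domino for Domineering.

p1 X@[../XX/.O/.O]: (0,0)[X./XX/.O/.O]+0 (0,1)[.X/XX/.O/.O]+0 (2,0)[../XX/XO/.O]+1* (3,0)[../XX/.O/XO]+0
p2 O@[../XX/XO/.O]: (0,0)[O./XX/XO/.O]-1* (0,1)[.O/XX/XO/.O]-1 (3,0)[../XX/XO/OO]-1
p3 X@[O./XX/XO/.O]: (0,1)[OX/XX/XO/.O]+0 (3,0)[O./XX/XO/XO]+1*
p4 O@[O./XX/XO/XO] terminal -1; root [../XX/.O/.O] d5

X's best at [../XX/.O/.O]: (2,0)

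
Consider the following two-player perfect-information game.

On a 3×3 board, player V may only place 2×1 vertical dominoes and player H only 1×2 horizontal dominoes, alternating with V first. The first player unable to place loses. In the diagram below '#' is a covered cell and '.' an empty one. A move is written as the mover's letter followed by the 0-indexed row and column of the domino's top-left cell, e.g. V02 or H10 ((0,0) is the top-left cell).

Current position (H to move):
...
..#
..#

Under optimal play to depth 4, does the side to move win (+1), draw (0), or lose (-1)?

value(.../..#/..#, H) = +1

ply 1, H at .../..#/..# | H00=-1→##./..#/..#; H01=-1→.##/..#/..#; H10=+1→.../###/..#*; H20=-1→.../..#/###
ply 2: .../###/..# is terminal -1 (V); from .../..#/..# depth 4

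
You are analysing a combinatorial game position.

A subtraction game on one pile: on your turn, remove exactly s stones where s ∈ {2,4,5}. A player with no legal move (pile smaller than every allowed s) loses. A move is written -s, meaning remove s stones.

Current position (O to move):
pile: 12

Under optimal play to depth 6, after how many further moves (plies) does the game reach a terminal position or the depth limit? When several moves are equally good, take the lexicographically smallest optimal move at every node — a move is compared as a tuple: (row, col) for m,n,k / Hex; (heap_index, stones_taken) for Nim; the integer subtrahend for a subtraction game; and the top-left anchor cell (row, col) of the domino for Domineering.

PV length from [12]: 3 plies

p1 O@[12]: -2[10]-1 -4[8]+1* -5[7]+1
p2 X@[8]: -2[6]-1* -4[4]-1 -5[3]-1
p3 O@[6]: -2[4]-1 -4[2]-1 -5[1]+1*
p4 X@[1] terminal -1; root [12] d6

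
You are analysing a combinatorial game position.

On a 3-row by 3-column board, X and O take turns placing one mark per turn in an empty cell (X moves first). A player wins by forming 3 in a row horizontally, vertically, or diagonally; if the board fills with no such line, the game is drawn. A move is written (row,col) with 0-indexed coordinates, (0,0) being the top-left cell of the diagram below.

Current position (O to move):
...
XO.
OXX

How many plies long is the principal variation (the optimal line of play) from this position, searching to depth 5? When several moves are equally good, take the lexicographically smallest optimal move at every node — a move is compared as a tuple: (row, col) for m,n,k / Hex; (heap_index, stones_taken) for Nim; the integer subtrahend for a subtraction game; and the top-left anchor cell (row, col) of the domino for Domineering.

[.../XO./OXX] O move#1: (0,0):+0/O../XO./OXX, (0,1):+0/.O./XO./OXX, (0,2):+1/..O/XO./OXX*, (1,2):+0/.../XOO/OXX
[..O/XO./OXX] end (terminal -1, X#2); searched .../XO./OXX to 5

PV length from [.../XO./OXX]: 1 ply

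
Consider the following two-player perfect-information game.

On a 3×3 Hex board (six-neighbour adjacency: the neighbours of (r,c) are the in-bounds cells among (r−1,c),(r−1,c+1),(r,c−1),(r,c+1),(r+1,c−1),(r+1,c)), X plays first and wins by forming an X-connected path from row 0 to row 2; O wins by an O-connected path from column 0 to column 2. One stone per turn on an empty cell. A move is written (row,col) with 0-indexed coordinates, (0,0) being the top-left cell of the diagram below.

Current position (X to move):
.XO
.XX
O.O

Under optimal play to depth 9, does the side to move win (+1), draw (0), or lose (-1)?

ply 1, X at .XO/.XX/O.O | (0,0)=-1→XXO/.XX/O.O; (1,0)=-1→.XO/XXX/O.O; (2,1)=+1→.XO/.XX/OXO*
ply 2: .XO/.XX/OXO is terminal -1 (O); from .XO/.XX/O.O depth 9

value(.XO/.XX/O.O, X) = +1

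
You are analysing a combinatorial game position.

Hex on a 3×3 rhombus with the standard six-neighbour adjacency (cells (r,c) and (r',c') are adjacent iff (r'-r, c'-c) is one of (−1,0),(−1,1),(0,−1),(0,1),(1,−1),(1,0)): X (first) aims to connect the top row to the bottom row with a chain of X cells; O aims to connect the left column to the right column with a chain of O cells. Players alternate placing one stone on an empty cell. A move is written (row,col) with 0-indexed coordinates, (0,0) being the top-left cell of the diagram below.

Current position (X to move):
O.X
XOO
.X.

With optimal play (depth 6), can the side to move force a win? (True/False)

X winning at [O.X/XOO/.X.]: False

p1 X@[O.X/XOO/.X.]: (0,1)[OXX/XOO/.X.]-1* (2,0)[O.X/XOO/XX.]-1 (2,2)[O.X/XOO/.XX]-1
p2 O@[OXX/XOO/.X.]: (2,0)[OXX/XOO/OX.]+1* (2,2)[OXX/XOO/.XO]-1
p3 X@[OXX/XOO/OX.] terminal -1; root [O.X/XOO/.X.] d6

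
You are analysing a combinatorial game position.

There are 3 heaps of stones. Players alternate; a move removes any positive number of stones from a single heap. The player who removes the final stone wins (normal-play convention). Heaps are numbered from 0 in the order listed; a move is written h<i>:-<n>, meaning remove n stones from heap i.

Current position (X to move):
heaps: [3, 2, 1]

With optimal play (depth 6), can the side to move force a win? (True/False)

p1 X@[(3,2,1)]: h0:-1[(2,2,1)]-1* h0:-2[(1,2,1)]-1 h0:-3[(0,2,1)]-1 h1:-1[(3,1,1)]-1 h1:-2[(3,0,1)]-1 h2:-1[(3,2,0)]-1
p2 O@[(2,2,1)]: h0:-1[(1,2,1)]-1 h0:-2[(0,2,1)]-1 h1:-1[(2,1,1)]-1 h1:-2[(2,0,1)]-1 h2:-1[(2,2,0)]+1*
p3 X@[(2,2,0)]: h0:-1[(1,2,0)]-1* h0:-2[(0,2,0)]-1 h1:-1[(2,1,0)]-1 h1:-2[(2,0,0)]-1
p4 O@[(1,2,0)]: h0:-1[(0,2,0)]-1 h1:-1[(1,1,0)]+1* h1:-2[(1,0,0)]-1
p5 X@[(1,1,0)]: h0:-1[(0,1,0)]-1* h1:-1[(1,0,0)]-1
p6 O@[(0,1,0)]: h1:-1[(0,0,0)]+1*
p7 X@[(0,0,0)] terminal -1; root [(3,2,1)] d6

X winning at [(3,2,1)]: False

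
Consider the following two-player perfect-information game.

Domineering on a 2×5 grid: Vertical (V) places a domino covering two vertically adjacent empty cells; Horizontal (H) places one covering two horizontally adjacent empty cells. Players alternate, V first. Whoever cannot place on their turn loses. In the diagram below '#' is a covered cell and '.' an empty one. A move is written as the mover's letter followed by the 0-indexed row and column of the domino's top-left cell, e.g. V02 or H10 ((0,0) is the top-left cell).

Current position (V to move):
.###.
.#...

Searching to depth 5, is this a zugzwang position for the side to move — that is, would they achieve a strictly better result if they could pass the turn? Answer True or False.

[.###./.#...] V move#1: V00:-1/####./##..., V04:+1/.####/.#..#*
[.####/.#..#] H move#2: H12:-1/.####/.####*
[.####/.####] V move#3: V00:+1/#####/#####*
[#####/#####] end (terminal -1, H#4); searched .###./.#... to 5
if V skipped the turn, H would face:
~ [.###./.#...] H move#1: H12:-1/.###./.###.*, H13:-1/.###./.#.##
~ [.###./.###.] V move#2: V00:+1/####./####.*, V04:+1/.####/.####
~ [####./####.] end (terminal -1, H#3); searched .###./.#... to 5
compare (V): move=+1 vs pass=+1

zugzwang(.###./.#..., V) = False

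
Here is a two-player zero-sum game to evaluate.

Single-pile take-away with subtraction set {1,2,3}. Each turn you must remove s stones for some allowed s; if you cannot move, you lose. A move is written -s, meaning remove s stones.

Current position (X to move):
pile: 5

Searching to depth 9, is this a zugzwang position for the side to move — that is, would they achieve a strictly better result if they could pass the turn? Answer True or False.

ply 1, X at 5 | -1=+1→4*; -2=-1→3; -3=-1→2
ply 2, O at 4 | -1=-1→3*; -2=-1→2; -3=-1→1
ply 3, X at 3 | -1=-1→2; -2=-1→1; -3=+1→0*
ply 4: 0 is terminal -1 (O); from 5 depth 9
if X skipped the turn, O would face:
~ ply 1, O at 5 | -1=+1→4*; -2=-1→3; -3=-1→2
~ ply 2, X at 4 | -1=-1→3*; -2=-1→2; -3=-1→1
~ ply 3, O at 3 | -1=-1→2; -2=-1→1; -3=+1→0*
~ ply 4: 0 is terminal -1 (X); from 5 depth 9
compare (X): move=+1 vs pass=-1

zugzwang(5, X) = False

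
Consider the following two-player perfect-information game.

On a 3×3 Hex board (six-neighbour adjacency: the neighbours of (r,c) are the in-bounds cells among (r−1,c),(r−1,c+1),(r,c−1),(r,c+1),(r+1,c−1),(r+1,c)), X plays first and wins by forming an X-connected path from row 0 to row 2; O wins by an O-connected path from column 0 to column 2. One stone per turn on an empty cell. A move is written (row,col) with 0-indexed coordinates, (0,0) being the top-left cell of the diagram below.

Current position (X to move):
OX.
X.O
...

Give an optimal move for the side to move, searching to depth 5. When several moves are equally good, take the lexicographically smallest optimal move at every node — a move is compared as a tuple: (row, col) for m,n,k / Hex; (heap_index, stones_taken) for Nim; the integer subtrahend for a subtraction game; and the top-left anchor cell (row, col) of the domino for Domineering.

X's best at [OX./X.O/...]: (1,1)

ply 1, X at OX./X.O/... | (0,2)=-1→OXX/X.O/...; (1,1)=+1→OX./XXO/...*; (2,0)=+1→OX./X.O/X..; (2,1)=+1→OX./X.O/.X.; (2,2)=-1→OX./X.O/..X
ply 2, O at OX./XXO/... | (0,2)=-1→OXO/XXO/...*; (2,0)=-1→OX./XXO/O..; (2,1)=-1→OX./XXO/.O.; (2,2)=-1→OX./XXO/..O
ply 3, X at OXO/XXO/... | (2,0)=+1→OXO/XXO/X..*; (2,1)=+1→OXO/XXO/.X.; (2,2)=+1→OXO/XXO/..X
ply 4: OXO/XXO/X.. is terminal -1 (O); from OX./X.O/... depth 5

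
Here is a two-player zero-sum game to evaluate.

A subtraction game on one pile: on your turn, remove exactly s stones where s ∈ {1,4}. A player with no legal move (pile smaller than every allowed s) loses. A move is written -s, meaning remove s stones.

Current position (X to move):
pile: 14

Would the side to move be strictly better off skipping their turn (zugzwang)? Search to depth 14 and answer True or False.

p1 X@[14]: -1[13]-1 -4[10]+1*
p2 O@[10]: -1[9]-1* -4[6]-1
p3 X@[9]: -1[8]-1 -4[5]+1*
p4 O@[5]: -1[4]-1* -4[1]-1
p5 X@[4]: -1[3]-1 -4[0]+1*
p6 O@[0] terminal -1; root [14] d14
pass branch (O moves first from the same position):
  | p1 O@[14]: -1[13]-1 -4[10]+1*
  | p2 X@[10]: -1[9]-1* -4[6]-1
  | p3 O@[9]: -1[8]-1 -4[5]+1*
  | p4 X@[5]: -1[4]-1* -4[1]-1
  | p5 O@[4]: -1[3]-1 -4[0]+1*
  | p6 X@[0] terminal -1; root [14] d14
X moving scores +1; X passing scores -1

zugzwang(14, X) = False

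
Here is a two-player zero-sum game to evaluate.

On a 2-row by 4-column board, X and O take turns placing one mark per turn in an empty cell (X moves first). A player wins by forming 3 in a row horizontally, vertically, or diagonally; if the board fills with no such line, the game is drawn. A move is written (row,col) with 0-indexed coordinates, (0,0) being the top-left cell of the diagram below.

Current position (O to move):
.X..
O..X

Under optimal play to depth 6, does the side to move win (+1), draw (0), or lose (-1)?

ply 1, O at .X../O..X | (0,0)=+0→OX../O..X*; (0,2)=+0→.XO./O..X; (0,3)=+0→.X.O/O..X; (1,1)=+0→.X../OO.X; (1,2)=+0→.X../O.OX
ply 2, X at OX../O..X | (0,2)=+0→OXX./O..X*; (0,3)=+0→OX.X/O..X; (1,1)=+0→OX../OX.X; (1,2)=+0→OX../O.XX
ply 3, O at OXX./O..X | (0,3)=+0→OXXO/O..X*; (1,1)=-1→OXX./OO.X; (1,2)=-1→OXX./O.OX
ply 4, X at OXXO/O..X | (1,1)=+0→OXXO/OX.X*; (1,2)=+0→OXXO/O.XX
ply 5, O at OXXO/OX.X | (1,2)=+0→OXXO/OXOX*
ply 6: OXXO/OXOX is terminal +0 (X); from .X../O..X depth 6

value(.X../O..X, O) = 0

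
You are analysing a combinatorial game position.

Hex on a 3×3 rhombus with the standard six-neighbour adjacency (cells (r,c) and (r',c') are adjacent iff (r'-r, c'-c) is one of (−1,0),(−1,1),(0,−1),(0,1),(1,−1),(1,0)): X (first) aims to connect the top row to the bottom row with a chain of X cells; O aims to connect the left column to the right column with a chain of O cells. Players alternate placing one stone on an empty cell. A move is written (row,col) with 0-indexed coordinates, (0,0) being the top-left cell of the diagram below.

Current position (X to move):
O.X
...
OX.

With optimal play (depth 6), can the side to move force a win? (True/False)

[O.X/.../OX.] X move#1: (0,1):+1/OXX/.../OX.*, (1,0):+1/O.X/X../OX., (1,1):+1/O.X/.X./OX., (1,2):+1/O.X/..X/OX., (2,2):+1/O.X/.../OXX
[OXX/.../OX.] O move#2: (1,0):-1/OXX/O../OX.*, (1,1):-1/OXX/.O./OX., (1,2):-1/OXX/..O/OX., (2,2):-1/OXX/.../OXO
[OXX/O../OX.] X move#3: (1,1):+1/OXX/OX./OX.*, (1,2):+1/OXX/O.X/OX., (2,2):+1/OXX/O../OXX
[OXX/OX./OX.] end (terminal -1, O#4); searched O.X/.../OX. to 6

X winning at [O.X/.../OX.]: True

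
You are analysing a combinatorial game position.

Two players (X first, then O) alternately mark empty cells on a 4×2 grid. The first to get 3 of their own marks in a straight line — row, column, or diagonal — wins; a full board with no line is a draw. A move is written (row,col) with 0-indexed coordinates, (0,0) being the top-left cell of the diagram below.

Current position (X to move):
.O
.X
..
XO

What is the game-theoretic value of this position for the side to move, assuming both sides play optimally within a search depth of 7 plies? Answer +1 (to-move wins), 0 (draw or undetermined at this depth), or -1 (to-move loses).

[.O/.X/../XO] X move#1: (0,0):+0/XO/.X/../XO*, (1,0):+0/.O/XX/../XO, (2,0):+0/.O/.X/X./XO, (2,1):+0/.O/.X/.X/XO
[XO/.X/../XO] O move#2: (1,0):+0/XO/OX/../XO*, (2,0):+0/XO/.X/O./XO, (2,1):+0/XO/.X/.O/XO
[XO/OX/../XO] X move#3: (2,0):+0/XO/OX/X./XO*, (2,1):+0/XO/OX/.X/XO
[XO/OX/X./XO] O move#4: (2,1):+0/XO/OX/XO/XO*
[XO/OX/XO/XO] end (terminal +0, X#5); searched .O/.X/../XO to 7

value(.O/.X/../XO, X) = 0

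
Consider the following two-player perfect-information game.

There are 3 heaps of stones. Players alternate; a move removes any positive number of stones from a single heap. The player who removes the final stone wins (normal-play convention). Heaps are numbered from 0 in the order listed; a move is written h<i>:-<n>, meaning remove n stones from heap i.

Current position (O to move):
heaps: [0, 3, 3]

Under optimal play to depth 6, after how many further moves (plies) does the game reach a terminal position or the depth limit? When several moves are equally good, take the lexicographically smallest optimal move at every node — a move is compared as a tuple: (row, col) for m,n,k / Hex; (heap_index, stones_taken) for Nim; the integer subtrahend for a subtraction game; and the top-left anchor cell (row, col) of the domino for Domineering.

PV length from [(0,3,3)]: 6 plies

ply 1, O at (0,3,3) | h1:-1=-1→(0,2,3)*; h1:-2=-1→(0,1,3); h1:-3=-1→(0,0,3); h2:-1=-1→(0,3,2); h2:-2=-1→(0,3,1); h2:-3=-1→(0,3,0)
ply 2, X at (0,2,3) | h1:-1=-1→(0,1,3); h1:-2=-1→(0,0,3); h2:-1=+1→(0,2,2)*; h2:-2=-1→(0,2,1); h2:-3=-1→(0,2,0)
ply 3, O at (0,2,2) | h1:-1=-1→(0,1,2)*; h1:-2=-1→(0,0,2); h2:-1=-1→(0,2,1); h2:-2=-1→(0,2,0)
ply 4, X at (0,1,2) | h1:-1=-1→(0,0,2); h2:-1=+1→(0,1,1)*; h2:-2=-1→(0,1,0)
ply 5, O at (0,1,1) | h1:-1=-1→(0,0,1)*; h2:-1=-1→(0,1,0)
ply 6, X at (0,0,1) | h2:-1=+1→(0,0,0)*
ply 7: (0,0,0) is terminal -1 (O); from (0,3,3) depth 6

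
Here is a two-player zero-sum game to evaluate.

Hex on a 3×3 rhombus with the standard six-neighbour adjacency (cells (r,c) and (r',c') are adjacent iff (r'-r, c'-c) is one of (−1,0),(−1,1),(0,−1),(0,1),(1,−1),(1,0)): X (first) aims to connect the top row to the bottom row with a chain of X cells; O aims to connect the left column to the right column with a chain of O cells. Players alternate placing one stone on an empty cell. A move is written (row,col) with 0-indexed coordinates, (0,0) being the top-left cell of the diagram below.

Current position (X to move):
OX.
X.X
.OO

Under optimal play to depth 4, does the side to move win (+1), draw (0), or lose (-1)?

value(OX./X.X/.OO, X) = +1

ply 1, X at OX./X.X/.OO | (0,2)=-1→OXX/X.X/.OO; (1,1)=-1→OX./XXX/.OO; (2,0)=+1→OX./X.X/XOO*
ply 2: OX./X.X/XOO is terminal -1 (O); from OX./X.X/.OO depth 4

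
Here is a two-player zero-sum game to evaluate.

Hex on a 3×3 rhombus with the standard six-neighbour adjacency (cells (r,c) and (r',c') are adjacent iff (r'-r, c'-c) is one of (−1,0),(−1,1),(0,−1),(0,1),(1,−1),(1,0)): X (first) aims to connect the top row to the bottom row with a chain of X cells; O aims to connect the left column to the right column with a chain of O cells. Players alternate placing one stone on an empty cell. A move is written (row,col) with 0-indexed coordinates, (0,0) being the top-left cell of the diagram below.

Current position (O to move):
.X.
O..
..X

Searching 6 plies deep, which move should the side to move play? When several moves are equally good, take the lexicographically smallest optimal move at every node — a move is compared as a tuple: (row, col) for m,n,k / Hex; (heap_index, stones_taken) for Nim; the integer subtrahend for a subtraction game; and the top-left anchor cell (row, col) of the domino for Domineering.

O's best at [.X./O../..X]: (1,1)

p1 O@[.X./O../..X]: (0,0)[OX./O../..X]-1 (0,2)[.XO/O../..X]-1 (1,1)[.X./OO./..X]+1* (1,2)[.X./O.O/..X]-1 (2,0)[.X./O../O.X]-1 (2,1)[.X./O../.OX]-1
p2 X@[.X./OO./..X]: (0,0)[XX./OO./..X]-1* (0,2)[.XX/OO./..X]-1 (1,2)[.X./OOX/..X]-1 (2,0)[.X./OO./X.X]-1 (2,1)[.X./OO./.XX]-1
p3 O@[XX./OO./..X]: (0,2)[XXO/OO./..X]+1* (1,2)[XX./OOO/..X]+1 (2,0)[XX./OO./O.X]+1 (2,1)[XX./OO./.OX]+1
p4 X@[XXO/OO./..X] terminal -1; root [.X./O../..X] d6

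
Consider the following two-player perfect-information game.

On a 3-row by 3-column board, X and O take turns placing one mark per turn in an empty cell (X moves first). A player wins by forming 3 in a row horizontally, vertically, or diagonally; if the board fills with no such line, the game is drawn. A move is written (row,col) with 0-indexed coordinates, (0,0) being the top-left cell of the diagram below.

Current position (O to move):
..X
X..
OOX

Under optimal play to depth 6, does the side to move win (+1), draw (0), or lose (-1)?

value(..X/X../OOX, O) = -1

[..X/X../OOX] O move#1: (0,0):-1/O.X/X../OOX*, (0,1):-1/.OX/X../OOX, (1,1):-1/..X/XO./OOX, (1,2):-1/..X/X.O/OOX
[O.X/X../OOX] X move#2: (0,1):+0/OXX/X../OOX, (1,1):+0/O.X/XX./OOX, (1,2):+1/O.X/X.X/OOX*
[O.X/X.X/OOX] end (terminal -1, O#3); searched ..X/X../OOX to 6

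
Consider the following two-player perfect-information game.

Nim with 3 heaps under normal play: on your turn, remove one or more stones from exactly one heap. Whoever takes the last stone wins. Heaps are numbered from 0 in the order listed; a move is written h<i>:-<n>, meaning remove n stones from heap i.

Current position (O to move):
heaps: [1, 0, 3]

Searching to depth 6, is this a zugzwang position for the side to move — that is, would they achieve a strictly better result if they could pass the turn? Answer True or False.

ply 1, O at (1,0,3) | h0:-1=-1→(0,0,3); h2:-1=-1→(1,0,2); h2:-2=+1→(1,0,1)*; h2:-3=-1→(1,0,0)
ply 2, X at (1,0,1) | h0:-1=-1→(0,0,1)*; h2:-1=-1→(1,0,0)
ply 3, O at (0,0,1) | h2:-1=+1→(0,0,0)*
ply 4: (0,0,0) is terminal -1 (X); from (1,0,3) depth 6
pass branch (X moves first from the same position):
  | ply 1, X at (1,0,3) | h0:-1=-1→(0,0,3); h2:-1=-1→(1,0,2); h2:-2=+1→(1,0,1)*; h2:-3=-1→(1,0,0)
  | ply 2, O at (1,0,1) | h0:-1=-1→(0,0,1)*; h2:-1=-1→(1,0,0)
  | ply 3, X at (0,0,1) | h2:-1=+1→(0,0,0)*
  | ply 4: (0,0,0) is terminal -1 (O); from (1,0,3) depth 6
O moving scores +1; O passing scores -1

zugzwang((1,0,3), O) = False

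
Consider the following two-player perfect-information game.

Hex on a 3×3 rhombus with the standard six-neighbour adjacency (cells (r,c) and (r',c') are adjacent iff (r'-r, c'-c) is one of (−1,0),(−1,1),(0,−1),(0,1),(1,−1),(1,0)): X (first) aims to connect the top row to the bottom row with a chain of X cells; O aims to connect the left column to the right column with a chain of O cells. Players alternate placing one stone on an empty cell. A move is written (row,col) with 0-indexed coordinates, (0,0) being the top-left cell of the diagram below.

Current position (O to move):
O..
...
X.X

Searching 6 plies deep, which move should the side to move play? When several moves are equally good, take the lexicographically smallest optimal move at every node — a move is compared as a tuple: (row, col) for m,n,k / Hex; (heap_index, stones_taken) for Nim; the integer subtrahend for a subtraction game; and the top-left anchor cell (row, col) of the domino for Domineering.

O's best at [O../.../X.X]: (1,1)

[O../.../X.X] O move#1: (0,1):-1/OO./.../X.X, (0,2):-1/O.O/.../X.X, (1,0):-1/O../O../X.X, (1,1):+1/O../.O./X.X*, (1,2):-1/O../..O/X.X, (2,1):-1/O../.../XOX
[O../.O./X.X] X move#2: (0,1):-1/OX./.O./X.X*, (0,2):-1/O.X/.O./X.X, (1,0):-1/O../XO./X.X, (1,2):-1/O../.OX/X.X, (2,1):-1/O../.O./XXX
[OX./.O./X.X] O move#3: (0,2):-1/OXO/.O./X.X, (1,0):+1/OX./OO./X.X*, (1,2):-1/OX./.OO/X.X, (2,1):-1/OX./.O./XOX
[OX./OO./X.X] X move#4: (0,2):-1/OXX/OO./X.X*, (1,2):-1/OX./OOX/X.X, (2,1):-1/OX./OO./XXX
[OXX/OO./X.X] O move#5: (1,2):+1/OXX/OOO/X.X*, (2,1):-1/OXX/OO./XOX
[OXX/OOO/X.X] end (terminal -1, X#6); searched O../.../X.X to 6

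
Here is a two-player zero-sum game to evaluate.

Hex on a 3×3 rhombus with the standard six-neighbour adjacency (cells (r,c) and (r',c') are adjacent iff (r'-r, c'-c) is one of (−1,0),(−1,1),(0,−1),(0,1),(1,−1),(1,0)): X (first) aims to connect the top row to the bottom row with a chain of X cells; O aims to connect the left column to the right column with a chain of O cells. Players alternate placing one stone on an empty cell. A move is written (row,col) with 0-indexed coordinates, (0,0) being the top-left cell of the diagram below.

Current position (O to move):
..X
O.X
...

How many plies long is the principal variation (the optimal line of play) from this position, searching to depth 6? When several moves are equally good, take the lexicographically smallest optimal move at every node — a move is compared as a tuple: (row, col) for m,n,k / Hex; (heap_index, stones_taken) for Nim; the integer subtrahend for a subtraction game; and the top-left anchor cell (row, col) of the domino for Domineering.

[..X/O.X/...] O move#1: (0,0):-1/O.X/O.X/...*, (0,1):-1/.OX/O.X/..., (1,1):-1/..X/OOX/..., (2,0):-1/..X/O.X/O.., (2,1):-1/..X/O.X/.O., (2,2):-1/..X/O.X/..O
[O.X/O.X/...] X move#2: (0,1):+1/OXX/O.X/...*, (1,1):+1/O.X/OXX/..., (2,0):+1/O.X/O.X/X.., (2,1):+1/O.X/O.X/.X., (2,2):+1/O.X/O.X/..X
[OXX/O.X/...] O move#3: (1,1):-1/OXX/OOX/...*, (2,0):-1/OXX/O.X/O.., (2,1):-1/OXX/O.X/.O., (2,2):-1/OXX/O.X/..O
[OXX/OOX/...] X move#4: (2,0):+1/OXX/OOX/X..*, (2,1):+1/OXX/OOX/.X., (2,2):+1/OXX/OOX/..X
[OXX/OOX/X..] O move#5: (2,1):-1/OXX/OOX/XO.*, (2,2):-1/OXX/OOX/X.O
[OXX/OOX/XO.] X move#6: (2,2):+1/OXX/OOX/XOX*
[OXX/OOX/XOX] end (terminal -1, O#7); searched ..X/O.X/... to 6

PV length from [..X/O.X/...]: 6 plies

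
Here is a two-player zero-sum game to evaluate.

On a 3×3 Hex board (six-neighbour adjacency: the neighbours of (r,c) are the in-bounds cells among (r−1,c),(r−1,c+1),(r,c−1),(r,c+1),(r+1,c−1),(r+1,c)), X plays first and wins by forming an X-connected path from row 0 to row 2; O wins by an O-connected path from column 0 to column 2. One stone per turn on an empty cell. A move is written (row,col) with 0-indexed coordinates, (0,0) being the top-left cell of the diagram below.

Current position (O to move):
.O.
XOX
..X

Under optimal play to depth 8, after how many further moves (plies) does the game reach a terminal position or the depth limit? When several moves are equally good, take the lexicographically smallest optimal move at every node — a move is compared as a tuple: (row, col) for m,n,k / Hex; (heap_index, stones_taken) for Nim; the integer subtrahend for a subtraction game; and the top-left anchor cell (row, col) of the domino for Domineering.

[.O./XOX/..X] O move#1: (0,0):-1/OO./XOX/..X, (0,2):+1/.OO/XOX/..X*, (2,0):-1/.O./XOX/O.X, (2,1):-1/.O./XOX/.OX
[.OO/XOX/..X] X move#2: (0,0):-1/XOO/XOX/..X*, (2,0):-1/.OO/XOX/X.X, (2,1):-1/.OO/XOX/.XX
[XOO/XOX/..X] O move#3: (2,0):+1/XOO/XOX/O.X*, (2,1):-1/XOO/XOX/.OX
[XOO/XOX/O.X] end (terminal -1, X#4); searched .O./XOX/..X to 8

PV length from [.O./XOX/..X]: 3 plies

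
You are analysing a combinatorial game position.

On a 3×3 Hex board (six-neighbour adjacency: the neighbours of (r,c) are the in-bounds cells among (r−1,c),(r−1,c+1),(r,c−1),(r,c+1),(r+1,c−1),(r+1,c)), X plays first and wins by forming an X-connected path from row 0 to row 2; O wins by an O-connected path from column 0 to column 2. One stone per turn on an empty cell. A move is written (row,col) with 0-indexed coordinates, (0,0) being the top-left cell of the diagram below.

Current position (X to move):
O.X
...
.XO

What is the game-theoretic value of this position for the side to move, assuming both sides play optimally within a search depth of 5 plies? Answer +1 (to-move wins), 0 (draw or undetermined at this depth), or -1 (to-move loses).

value(O.X/.../.XO, X) = +1

[O.X/.../.XO] X move#1: (0,1):+1/OXX/.../.XO*, (1,0):+1/O.X/X../.XO, (1,1):+1/O.X/.X./.XO, (1,2):+1/O.X/..X/.XO, (2,0):+1/O.X/.../XXO
[OXX/.../.XO] O move#2: (1,0):-1/OXX/O../.XO*, (1,1):-1/OXX/.O./.XO, (1,2):-1/OXX/..O/.XO, (2,0):-1/OXX/.../OXO
[OXX/O../.XO] X move#3: (1,1):+1/OXX/OX./.XO*, (1,2):+1/OXX/O.X/.XO, (2,0):+1/OXX/O../XXO
[OXX/OX./.XO] end (terminal -1, O#4); searched O.X/.../.XO to 5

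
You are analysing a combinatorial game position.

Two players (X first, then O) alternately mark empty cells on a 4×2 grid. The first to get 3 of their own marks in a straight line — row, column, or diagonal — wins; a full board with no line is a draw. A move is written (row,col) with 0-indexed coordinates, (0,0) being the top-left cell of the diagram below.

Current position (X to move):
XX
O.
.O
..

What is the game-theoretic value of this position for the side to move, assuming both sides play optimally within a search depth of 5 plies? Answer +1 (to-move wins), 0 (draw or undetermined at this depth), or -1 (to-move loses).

value(XX/O./.O/.., X) = 0

ply 1, X at XX/O./.O/.. | (1,1)=+0→XX/OX/.O/..*; (2,0)=+0→XX/O./XO/..; (3,0)=+0→XX/O./.O/X.; (3,1)=+0→XX/O./.O/.X
ply 2, O at XX/OX/.O/.. | (2,0)=+0→XX/OX/OO/..*; (3,0)=+0→XX/OX/.O/O.; (3,1)=+0→XX/OX/.O/.O
ply 3, X at XX/OX/OO/.. | (3,0)=+0→XX/OX/OO/X.*; (3,1)=-1→XX/OX/OO/.X
ply 4, O at XX/OX/OO/X. | (3,1)=+0→XX/OX/OO/XO*
ply 5: XX/OX/OO/XO is terminal +0 (X); from XX/O./.O/.. depth 5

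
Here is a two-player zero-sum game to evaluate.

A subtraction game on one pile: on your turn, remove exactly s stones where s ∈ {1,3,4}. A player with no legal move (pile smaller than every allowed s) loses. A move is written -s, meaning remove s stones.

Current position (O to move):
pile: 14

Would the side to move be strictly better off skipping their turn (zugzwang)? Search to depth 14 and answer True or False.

[14] O move#1: -1:-1/13*, -3:-1/11, -4:-1/10
[13] X move#2: -1:-1/12, -3:-1/10, -4:+1/9*
[9] O move#3: -1:-1/8*, -3:-1/6, -4:-1/5
[8] X move#4: -1:+1/7*, -3:-1/5, -4:-1/4
[7] O move#5: -1:-1/6*, -3:-1/4, -4:-1/3
[6] X move#6: -1:-1/5, -3:-1/3, -4:+1/2*
[2] O move#7: -1:-1/1*
[1] X move#8: -1:+1/0*
[0] end (terminal -1, O#9); searched 14 to 14
pass branch (X moves first from the same position):
  | [14] X move#1: -1:-1/13*, -3:-1/11, -4:-1/10
  | [13] O move#2: -1:-1/12, -3:-1/10, -4:+1/9*
  | [9] X move#3: -1:-1/8*, -3:-1/6, -4:-1/5
  | [8] O move#4: -1:+1/7*, -3:-1/5, -4:-1/4
  | [7] X move#5: -1:-1/6*, -3:-1/4, -4:-1/3
  | [6] O move#6: -1:-1/5, -3:-1/3, -4:+1/2*
  | [2] X move#7: -1:-1/1*
  | [1] O move#8: -1:+1/0*
  | [0] end (terminal -1, X#9); searched 14 to 14
O moving scores -1; O passing scores +1

zugzwang(14, O) = True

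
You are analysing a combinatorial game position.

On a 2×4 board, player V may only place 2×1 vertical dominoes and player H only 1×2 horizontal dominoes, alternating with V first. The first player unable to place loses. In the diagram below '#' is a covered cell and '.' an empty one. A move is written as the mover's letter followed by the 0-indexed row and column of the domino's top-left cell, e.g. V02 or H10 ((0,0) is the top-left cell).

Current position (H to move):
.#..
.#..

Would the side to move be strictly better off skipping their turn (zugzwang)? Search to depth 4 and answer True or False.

p1 H@[.#../.#..]: H02[.###/.#..]+1* H12[.#../.###]+1
p2 V@[.###/.#..]: V00[####/##..]-1*
p3 H@[####/##..]: H12[####/####]+1*
p4 V@[####/####] terminal -1; root [.#../.#..] d4
if H skipped the turn, V would face:
~ p1 V@[.#../.#..]: V00[##../##..]-1 V02[.##./.##.]+1* V03[.#.#/.#.#]+1
~ p2 H@[.##./.##.] terminal -1; root [.#../.#..] d4
compare (H): move=+1 vs pass=-1

zugzwang(.#../.#.., H) = False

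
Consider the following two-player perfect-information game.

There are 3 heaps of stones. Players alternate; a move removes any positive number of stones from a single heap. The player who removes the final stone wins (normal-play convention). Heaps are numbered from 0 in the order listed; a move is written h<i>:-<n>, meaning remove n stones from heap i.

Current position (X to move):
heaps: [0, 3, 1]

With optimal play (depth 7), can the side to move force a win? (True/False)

ply 1, X at (0,3,1) | h1:-1=-1→(0,2,1); h1:-2=+1→(0,1,1)*; h1:-3=-1→(0,0,1); h2:-1=-1→(0,3,0)
ply 2, O at (0,1,1) | h1:-1=-1→(0,0,1)*; h2:-1=-1→(0,1,0)
ply 3, X at (0,0,1) | h2:-1=+1→(0,0,0)*
ply 4: (0,0,0) is terminal -1 (O); from (0,3,1) depth 7

X winning at [(0,3,1)]: True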